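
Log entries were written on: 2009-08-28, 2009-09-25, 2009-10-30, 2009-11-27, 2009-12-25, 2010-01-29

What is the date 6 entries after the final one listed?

All Fridays; the gaps (28, 35, 28, 28, 35) vary with month length.
This is the last Friday of each month.
Last Friday of February 2010: 2010-02-26.
March 2010 ends with Friday 2010-03-26.
April 2010 ends with Friday 2010-04-30.
Last Friday of May 2010: 2010-05-28.
June 2010 ends with Friday 2010-06-25.
Last Friday of July 2010: 2010-07-30.

2010-07-30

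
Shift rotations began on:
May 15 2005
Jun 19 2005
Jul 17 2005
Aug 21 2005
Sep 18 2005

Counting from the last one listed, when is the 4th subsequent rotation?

These are Sundays at 28- or 35-day spacing (35, 28, 35, 28).
The pattern: 3rd Sunday of the month.
3rd Sunday of October 2005: Oct 16 2005.
3rd Sunday of November 2005: Nov 20 2005.
3rd Sunday of December 2005: Dec 18 2005.
January 2006 — 3rd Sunday is Jan 15 2006.

Jan 15 2006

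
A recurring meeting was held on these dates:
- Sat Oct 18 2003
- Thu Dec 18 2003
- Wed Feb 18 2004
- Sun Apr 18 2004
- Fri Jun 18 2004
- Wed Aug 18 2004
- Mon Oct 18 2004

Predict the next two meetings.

The day-of-month is always 18 (61, 62, 60, 61, 61, 61 days between events).
So this recurs on the 18th of every 2 months.
Next: December 2004 → Sat Dec 18 2004.
Next: February 2005 → Fri Feb 18 2005.

Sat Dec 18 2004, Fri Feb 18 2005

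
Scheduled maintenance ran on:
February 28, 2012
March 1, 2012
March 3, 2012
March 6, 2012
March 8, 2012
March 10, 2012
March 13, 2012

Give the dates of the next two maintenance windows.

March 15, 2012; March 17, 2012

The gap pattern 2, 2, 3, 2, 2, 3 repeats every 3 events.
These are the Tuesdays, Thursdays and Saturdays of each week.
Next Thursday: March 15, 2012.
Next Saturday: March 17, 2012.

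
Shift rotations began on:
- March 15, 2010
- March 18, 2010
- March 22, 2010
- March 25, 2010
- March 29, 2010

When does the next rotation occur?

April 1, 2010

Every event lands on a Monday or Thursday (gaps cycle 3, 4, 3, 4).
So the schedule is: every Monday and Thursday.
Next Thursday: April 1, 2010.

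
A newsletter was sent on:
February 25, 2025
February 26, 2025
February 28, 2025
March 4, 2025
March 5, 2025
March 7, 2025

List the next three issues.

March 11, 2025; March 12, 2025; March 14, 2025

Gaps: 1, 2, 4, 1, 2 days — not constant, but cyclic with period 3.
The events fall on every Tuesday, Wednesday and Friday.
The following Tuesday is March 11, 2025.
Next Wednesday: March 12, 2025.
The following Friday is March 14, 2025.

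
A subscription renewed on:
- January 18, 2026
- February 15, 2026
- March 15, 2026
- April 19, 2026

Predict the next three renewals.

May 17, 2026; June 21, 2026; July 19, 2026

These are Sundays at 28- or 35-day spacing (28, 28, 35).
The pattern: 3rd Sunday of the month.
May 2026 — 3rd Sunday is May 17, 2026.
3rd Sunday of June 2026: June 21, 2026.
July 2026 — 3rd Sunday is July 19, 2026.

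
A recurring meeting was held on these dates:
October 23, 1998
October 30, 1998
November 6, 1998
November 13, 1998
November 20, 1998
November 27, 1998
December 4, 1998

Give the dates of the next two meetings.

Every event comes 7 days after the last (7, 7, 7, 7, 7, 7).
December 4, 1998 + 7 days = December 11, 1998.
December 11, 1998 + 7 days = December 18, 1998.

December 11, 1998; December 18, 1998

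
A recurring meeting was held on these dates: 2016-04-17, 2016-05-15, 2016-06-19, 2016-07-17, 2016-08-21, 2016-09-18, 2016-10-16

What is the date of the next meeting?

2016-11-20

All dates are Sundays, 28, 35, 28, 35, 28, 28 days apart.
Specifically, the 3rd Sunday of each month.
November 2016 — 3rd Sunday is 2016-11-20.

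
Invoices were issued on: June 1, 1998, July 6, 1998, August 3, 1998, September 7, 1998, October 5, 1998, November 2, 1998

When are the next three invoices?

These are Mondays at 28- or 35-day spacing (35, 28, 35, 28, 28).
The pattern: 1st Monday of the month.
1st Monday of December 1998: December 7, 1998.
1st Monday of January 1999: January 4, 1999.
February 1999 — 1st Monday is February 1, 1999.

December 7, 1998; January 4, 1999; February 1, 1999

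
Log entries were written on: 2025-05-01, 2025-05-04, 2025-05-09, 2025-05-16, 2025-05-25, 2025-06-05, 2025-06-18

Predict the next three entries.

2025-07-03, 2025-07-20, 2025-08-08

Gaps: 3, 5, 7, 9, 11, 13 days — each gap is 2 larger than the previous one.
Next gap: 15 days. 2025-06-18 + 15 days = 2025-07-03.
Next gap: 17 days. 2025-07-03 + 17 days = 2025-07-20.
Next gap: 19 days. 2025-07-20 + 19 days = 2025-08-08.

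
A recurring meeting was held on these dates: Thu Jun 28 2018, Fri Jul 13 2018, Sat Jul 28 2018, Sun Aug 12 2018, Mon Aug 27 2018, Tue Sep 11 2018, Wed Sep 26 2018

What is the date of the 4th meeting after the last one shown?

Gaps between consecutive events: 15, 15, 15, 15, 15, 15 days — a constant 15-day interval.
Wed Sep 26 2018 + 15 days = Thu Oct 11 2018.
Thu Oct 11 2018 + 15 days = Fri Oct 26 2018.
Fri Oct 26 2018 + 15 days = Sat Nov 10 2018.
Sat Nov 10 2018 + 15 days = Sun Nov 25 2018.

Sun Nov 25 2018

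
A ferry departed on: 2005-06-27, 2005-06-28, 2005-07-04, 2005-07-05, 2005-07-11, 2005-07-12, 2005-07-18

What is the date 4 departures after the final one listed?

2005-08-01

Gaps: 1, 6, 1, 6, 1, 6 days — not constant, but cyclic with period 2.
The events fall on every Monday and Tuesday.
The following Tuesday is 2005-07-19.
Next Monday: 2005-07-25.
Next Tuesday: 2005-07-26.
Next Monday: 2005-08-01.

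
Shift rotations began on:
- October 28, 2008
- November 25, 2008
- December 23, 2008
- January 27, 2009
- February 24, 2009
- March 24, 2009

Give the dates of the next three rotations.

All dates are Tuesdays, 28, 28, 35, 28, 28 days apart.
Specifically, the 4th Tuesday of each month.
April 2009 — 4th Tuesday is April 28, 2009.
4th Tuesday of May 2009: May 26, 2009.
4th Tuesday of June 2009: June 23, 2009.

April 28, 2009; May 26, 2009; June 23, 2009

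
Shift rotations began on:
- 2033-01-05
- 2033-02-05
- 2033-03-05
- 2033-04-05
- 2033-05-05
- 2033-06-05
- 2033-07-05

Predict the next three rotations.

Each date is the 5th; the gaps (31, 28, 31, 30, 31, 30) track the month lengths.
The rule is the 5th of each month.
August 2033: 2033-08-05.
Next: September 2033 → 2033-09-05.
October 2033: 2033-10-05.

2033-08-05, 2033-09-05, 2033-10-05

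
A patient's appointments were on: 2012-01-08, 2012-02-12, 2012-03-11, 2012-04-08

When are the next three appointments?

All dates are Sundays, 35, 28, 28 days apart.
Specifically, the 2nd Sunday of each month.
2nd Sunday of May 2012: 2012-05-13.
June 2012 — 2nd Sunday is 2012-06-10.
July 2012 — 2nd Sunday is 2012-07-08.

2012-05-13, 2012-06-10, 2012-07-08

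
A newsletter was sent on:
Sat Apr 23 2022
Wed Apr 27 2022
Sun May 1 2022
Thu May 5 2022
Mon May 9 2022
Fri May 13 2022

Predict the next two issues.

Tue May 17 2022, Sat May 21 2022

Gaps between consecutive events: 4, 4, 4, 4, 4 days — a constant 4-day interval.
Fri May 13 2022 + 4 days = Tue May 17 2022.
Tue May 17 2022 + 4 days = Sat May 21 2022.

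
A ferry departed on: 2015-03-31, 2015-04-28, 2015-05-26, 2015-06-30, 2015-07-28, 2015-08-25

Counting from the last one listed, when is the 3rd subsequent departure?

Every date is a Tuesday; gaps 28, 28, 35, 28, 28 days.
Each is the last Tuesday of its month (at least one falls on the 29th or later, ruling out '4th Tuesday').
Last Tuesday of September 2015: 2015-09-29.
Last Tuesday of October 2015: 2015-10-27.
November 2015 ends with Tuesday 2015-11-24.

2015-11-24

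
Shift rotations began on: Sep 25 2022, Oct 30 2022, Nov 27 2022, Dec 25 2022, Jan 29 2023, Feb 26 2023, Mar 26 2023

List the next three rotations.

Every date is a Sunday; gaps 35, 28, 28, 35, 28, 28 days.
Each is the last Sunday of its month (at least one falls on the 29th or later, ruling out '4th Sunday').
April 2023 ends with Sunday Apr 30 2023.
Last Sunday of May 2023: May 28 2023.
Last Sunday of June 2023: Jun 25 2023.

Apr 30 2023, May 28 2023, Jun 25 2023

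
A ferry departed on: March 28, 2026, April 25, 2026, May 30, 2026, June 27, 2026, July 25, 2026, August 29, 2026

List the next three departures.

These are Saturdays with 28, 35, 28, 28, 35-day gaps.
Each is the final Saturday of its month — May 30, 2026 is past the 28th, so '4th Saturday' doesn't fit.
Last Saturday of September 2026: September 26, 2026.
Last Saturday of October 2026: October 31, 2026.
Last Saturday of November 2026: November 28, 2026.

September 26, 2026; October 31, 2026; November 28, 2026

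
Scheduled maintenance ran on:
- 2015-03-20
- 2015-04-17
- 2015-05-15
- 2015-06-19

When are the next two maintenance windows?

Gaps: 28, 28, 35 days — a mix of 28 and 35. Every date is a Friday.
Each is the 3rd Friday of its month.
3rd Friday of July 2015: 2015-07-17.
3rd Friday of August 2015: 2015-08-21.

2015-07-17, 2015-08-21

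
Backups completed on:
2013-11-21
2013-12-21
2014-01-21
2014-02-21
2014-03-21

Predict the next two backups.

Gaps: 30, 31, 31, 28 days — not constant. Every event is on the 21st of the month.
Pattern: the 21st of each month.
April 2014: 2014-04-21.
May 2014: 2014-05-21.

2014-04-21, 2014-05-21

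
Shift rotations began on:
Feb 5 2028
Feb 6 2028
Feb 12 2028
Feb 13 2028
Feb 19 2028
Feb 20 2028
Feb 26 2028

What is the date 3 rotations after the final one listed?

The gap pattern 1, 6, 1, 6, 1, 6 repeats every 2 events.
These are the Saturdays and Sundays of each week.
The following Sunday is Feb 27 2028.
Next Saturday: Mar 4 2028.
The following Sunday is Mar 5 2028.

Mar 5 2028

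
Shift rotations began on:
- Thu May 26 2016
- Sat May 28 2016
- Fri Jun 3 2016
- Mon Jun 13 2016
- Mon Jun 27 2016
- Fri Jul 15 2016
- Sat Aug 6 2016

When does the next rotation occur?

The spacing grows by 4 each time: 2, 6, 10, 14, 18, 22 days.
Next gap: 26 days. Sat Aug 6 2016 + 26 days = Thu Sep 1 2016.

Thu Sep 1 2016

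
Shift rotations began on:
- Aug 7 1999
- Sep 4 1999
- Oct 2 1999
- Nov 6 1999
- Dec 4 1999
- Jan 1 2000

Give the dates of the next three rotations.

Gaps: 28, 28, 35, 28, 28 days — a mix of 28 and 35. Every date is a Saturday.
Each is the 1st Saturday of its month.
February 2000 — 1st Saturday is Feb 5 2000.
March 2000 — 1st Saturday is Mar 4 2000.
April 2000 — 1st Saturday is Apr 1 2000.

Feb 5 2000, Mar 4 2000, Apr 1 2000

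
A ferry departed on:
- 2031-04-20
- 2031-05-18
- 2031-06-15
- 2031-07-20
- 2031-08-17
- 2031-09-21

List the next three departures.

2031-10-19, 2031-11-16, 2031-12-21

Gaps: 28, 28, 35, 28, 35 days — a mix of 28 and 35. Every date is a Sunday.
Each is the 3rd Sunday of its month.
October 2031 — 3rd Sunday is 2031-10-19.
November 2031 — 3rd Sunday is 2031-11-16.
3rd Sunday of December 2031: 2031-12-21.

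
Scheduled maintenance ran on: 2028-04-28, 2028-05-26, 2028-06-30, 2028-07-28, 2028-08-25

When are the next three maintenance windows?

2028-09-29, 2028-10-27, 2028-11-24

These are Fridays with 28, 35, 28, 28-day gaps.
Each is the final Friday of its month — 2028-06-30 is past the 28th, so '4th Friday' doesn't fit.
September 2028 ends with Friday 2028-09-29.
October 2028 ends with Friday 2028-10-27.
Last Friday of November 2028: 2028-11-24.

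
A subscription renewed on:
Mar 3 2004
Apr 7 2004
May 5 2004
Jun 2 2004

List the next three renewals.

These are Wednesdays at 28- or 35-day spacing (35, 28, 28).
The pattern: 1st Wednesday of the month.
July 2004 — 1st Wednesday is Jul 7 2004.
1st Wednesday of August 2004: Aug 4 2004.
September 2004 — 1st Wednesday is Sep 1 2004.

Jul 7 2004, Aug 4 2004, Sep 1 2004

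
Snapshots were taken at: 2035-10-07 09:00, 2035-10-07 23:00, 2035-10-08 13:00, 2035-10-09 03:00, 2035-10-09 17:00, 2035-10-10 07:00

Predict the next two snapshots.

The interval is a steady 14 hours (14, 14, 14, 14, 14).
2035-10-10 07:00 + 14 h = 2035-10-10 21:00.
2035-10-10 21:00 + 14 h = 2035-10-11 11:00.

2035-10-10 21:00, 2035-10-11 11:00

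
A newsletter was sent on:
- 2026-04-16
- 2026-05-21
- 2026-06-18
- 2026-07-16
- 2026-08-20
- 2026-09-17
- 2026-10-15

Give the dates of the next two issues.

2026-11-19, 2026-12-17

All dates are Thursdays, 35, 28, 28, 35, 28, 28 days apart.
Specifically, the 3rd Thursday of each month.
November 2026 — 3rd Thursday is 2026-11-19.
December 2026 — 3rd Thursday is 2026-12-17.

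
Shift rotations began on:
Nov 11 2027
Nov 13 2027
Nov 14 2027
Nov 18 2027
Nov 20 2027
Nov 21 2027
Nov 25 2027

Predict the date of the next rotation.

Nov 27 2027

Every event lands on a Thursday or Saturday or Sunday (gaps cycle 2, 1, 4, 2, 1, 4).
So the schedule is: every Thursday, Saturday and Sunday.
The following Saturday is Nov 27 2027.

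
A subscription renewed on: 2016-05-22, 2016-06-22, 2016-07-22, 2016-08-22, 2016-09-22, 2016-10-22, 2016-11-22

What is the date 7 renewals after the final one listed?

Gaps: 31, 30, 31, 31, 30, 31 days — not constant. Every event is on the 22nd of the month.
Pattern: the 22nd of each month.
Next: December 2016 → 2016-12-22.
Next: January 2017 → 2017-01-22.
February 2017: 2017-02-22.
Next: March 2017 → 2017-03-22.
Next: April 2017 → 2017-04-22.
Next: May 2017 → 2017-05-22.
Next: June 2017 → 2017-06-22.

2017-06-22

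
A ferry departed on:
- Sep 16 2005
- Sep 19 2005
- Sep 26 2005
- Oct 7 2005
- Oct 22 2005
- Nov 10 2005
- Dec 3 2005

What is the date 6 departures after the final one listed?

The spacing grows by 4 each time: 3, 7, 11, 15, 19, 23 days.
Next gap: 27 days. Dec 3 2005 + 27 days = Dec 30 2005.
Next gap: 31 days. Dec 30 2005 + 31 days = Jan 30 2006.
Next gap: 35 days. Jan 30 2006 + 35 days = Mar 6 2006.
Next gap: 39 days. Mar 6 2006 + 39 days = Apr 14 2006.
Next gap: 43 days. Apr 14 2006 + 43 days = May 27 2006.
Next gap: 47 days. May 27 2006 + 47 days = Jul 13 2006.

Jul 13 2006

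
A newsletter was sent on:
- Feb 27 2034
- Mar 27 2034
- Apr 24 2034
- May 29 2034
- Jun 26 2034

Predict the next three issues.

Jul 31 2034, Aug 28 2034, Sep 25 2034

All Mondays; the gaps (28, 28, 35, 28) vary with month length.
This is the last Monday of each month.
July 2034 ends with Monday Jul 31 2034.
August 2034 ends with Monday Aug 28 2034.
Last Monday of September 2034: Sep 25 2034.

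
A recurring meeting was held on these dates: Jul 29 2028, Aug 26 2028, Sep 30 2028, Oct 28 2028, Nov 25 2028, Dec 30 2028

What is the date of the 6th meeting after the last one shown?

Jun 30 2029

All Saturdays; the gaps (28, 35, 28, 28, 35) vary with month length.
This is the last Saturday of each month.
Last Saturday of January 2029: Jan 27 2029.
Last Saturday of February 2029: Feb 24 2029.
March 2029 ends with Saturday Mar 31 2029.
April 2029 ends with Saturday Apr 28 2029.
May 2029 ends with Saturday May 26 2029.
Last Saturday of June 2029: Jun 30 2029.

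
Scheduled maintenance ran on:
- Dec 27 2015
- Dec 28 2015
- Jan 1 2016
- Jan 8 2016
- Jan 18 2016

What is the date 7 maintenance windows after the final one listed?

Intervals are 1, 4, 7, 10 days — an arithmetic progression with common difference 3.
Next gap: 13 days. Jan 18 2016 + 13 days = Jan 31 2016.
Next gap: 16 days. Jan 31 2016 + 16 days = Feb 16 2016.
Next gap: 19 days. Feb 16 2016 + 19 days = Mar 6 2016.
Next gap: 22 days. Mar 6 2016 + 22 days = Mar 28 2016.
Next gap: 25 days. Mar 28 2016 + 25 days = Apr 22 2016.
Next gap: 28 days. Apr 22 2016 + 28 days = May 20 2016.
Next gap: 31 days. May 20 2016 + 31 days = Jun 20 2016.

Jun 20 2016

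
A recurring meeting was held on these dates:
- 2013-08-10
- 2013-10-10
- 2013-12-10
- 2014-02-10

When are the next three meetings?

The day-of-month is always 10 (61, 61, 62 days between events).
So this recurs on the 10th of every 2 months.
Next: April 2014 → 2014-04-10.
June 2014: 2014-06-10.
August 2014: 2014-08-10.

2014-04-10, 2014-06-10, 2014-08-10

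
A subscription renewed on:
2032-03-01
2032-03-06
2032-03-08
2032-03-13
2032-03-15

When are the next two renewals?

The gap pattern 5, 2, 5, 2 repeats every 2 events.
These are the Mondays and Saturdays of each week.
Next Saturday: 2032-03-20.
The following Monday is 2032-03-22.

2032-03-20, 2032-03-22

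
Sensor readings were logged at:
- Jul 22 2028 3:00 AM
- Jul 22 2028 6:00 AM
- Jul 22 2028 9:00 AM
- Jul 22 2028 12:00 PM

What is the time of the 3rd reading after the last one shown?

Gaps: 3, 3, 3 hours — each event is 3 hours after the previous one.
Jul 22 2028 12:00 PM + 3 h = Jul 22 2028 3:00 PM.
Jul 22 2028 3:00 PM + 3 h = Jul 22 2028 6:00 PM.
Jul 22 2028 6:00 PM + 3 h = Jul 22 2028 9:00 PM.

Jul 22 2028 9:00 PM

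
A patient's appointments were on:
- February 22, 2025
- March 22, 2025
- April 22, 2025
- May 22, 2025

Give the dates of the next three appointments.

Gaps: 28, 31, 30 days — not constant. Every event is on the 22nd of the month.
Pattern: the 22nd of each month.
June 2025: June 22, 2025.
July 2025: July 22, 2025.
August 2025: August 22, 2025.

June 22, 2025; July 22, 2025; August 22, 2025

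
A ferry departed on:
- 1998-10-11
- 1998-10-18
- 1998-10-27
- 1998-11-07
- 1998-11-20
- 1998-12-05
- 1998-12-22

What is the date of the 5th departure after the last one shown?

1999-04-16

Gaps: 7, 9, 11, 13, 15, 17 days — each gap is 2 larger than the previous one.
Next gap: 19 days. 1998-12-22 + 19 days = 1999-01-10.
Next gap: 21 days. 1999-01-10 + 21 days = 1999-01-31.
Next gap: 23 days. 1999-01-31 + 23 days = 1999-02-23.
Next gap: 25 days. 1999-02-23 + 25 days = 1999-03-20.
Next gap: 27 days. 1999-03-20 + 27 days = 1999-04-16.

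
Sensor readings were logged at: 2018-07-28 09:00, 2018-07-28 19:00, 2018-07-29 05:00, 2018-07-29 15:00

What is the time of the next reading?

2018-07-30 01:00

The interval is a steady 10 hours (10, 10, 10).
2018-07-29 15:00 + 10 h = 2018-07-30 01:00.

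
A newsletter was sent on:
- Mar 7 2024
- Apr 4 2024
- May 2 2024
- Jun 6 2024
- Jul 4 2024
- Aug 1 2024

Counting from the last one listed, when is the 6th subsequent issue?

These are Thursdays at 28- or 35-day spacing (28, 28, 35, 28, 28).
The pattern: 1st Thursday of the month.
September 2024 — 1st Thursday is Sep 5 2024.
1st Thursday of October 2024: Oct 3 2024.
November 2024 — 1st Thursday is Nov 7 2024.
December 2024 — 1st Thursday is Dec 5 2024.
January 2025 — 1st Thursday is Jan 2 2025.
1st Thursday of February 2025: Feb 6 2025.

Feb 6 2025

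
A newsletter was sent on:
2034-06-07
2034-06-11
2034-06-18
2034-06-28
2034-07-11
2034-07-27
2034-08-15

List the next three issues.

2034-09-06, 2034-10-01, 2034-10-29

Gaps: 4, 7, 10, 13, 16, 19 days — each gap is 3 larger than the previous one.
Next gap: 22 days. 2034-08-15 + 22 days = 2034-09-06.
Next gap: 25 days. 2034-09-06 + 25 days = 2034-10-01.
Next gap: 28 days. 2034-10-01 + 28 days = 2034-10-29.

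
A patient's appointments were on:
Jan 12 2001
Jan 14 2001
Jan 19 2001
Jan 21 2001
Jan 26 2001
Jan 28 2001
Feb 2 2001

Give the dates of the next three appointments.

Feb 4 2001, Feb 9 2001, Feb 11 2001

Gaps: 2, 5, 2, 5, 2, 5 days — not constant, but cyclic with period 2.
The events fall on every Friday and Sunday.
The following Sunday is Feb 4 2001.
Next Friday: Feb 9 2001.
The following Sunday is Feb 11 2001.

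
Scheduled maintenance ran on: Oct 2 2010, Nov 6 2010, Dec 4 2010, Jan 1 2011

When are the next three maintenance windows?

Feb 5 2011, Mar 5 2011, Apr 2 2011

Gaps: 35, 28, 28 days — a mix of 28 and 35. Every date is a Saturday.
Each is the 1st Saturday of its month.
1st Saturday of February 2011: Feb 5 2011.
1st Saturday of March 2011: Mar 5 2011.
1st Saturday of April 2011: Apr 2 2011.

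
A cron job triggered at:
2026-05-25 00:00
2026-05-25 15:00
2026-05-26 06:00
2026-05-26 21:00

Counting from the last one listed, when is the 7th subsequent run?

2026-05-31 06:00

Spacing: 15, 15, 15 h — constant 15 h.
2026-05-26 21:00 + 15 h = 2026-05-27 12:00.
2026-05-27 12:00 + 15 h = 2026-05-28 03:00.
2026-05-28 03:00 + 15 h = 2026-05-28 18:00.
2026-05-28 18:00 + 15 h = 2026-05-29 09:00.
2026-05-29 09:00 + 15 h = 2026-05-30 00:00.
2026-05-30 00:00 + 15 h = 2026-05-30 15:00.
2026-05-30 15:00 + 15 h = 2026-05-31 06:00.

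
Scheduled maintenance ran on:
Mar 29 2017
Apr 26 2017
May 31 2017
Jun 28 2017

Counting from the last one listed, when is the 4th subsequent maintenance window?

Oct 25 2017

Every date is a Wednesday; gaps 28, 35, 28 days.
Each is the last Wednesday of its month (at least one falls on the 29th or later, ruling out '4th Wednesday').
July 2017 ends with Wednesday Jul 26 2017.
Last Wednesday of August 2017: Aug 30 2017.
Last Wednesday of September 2017: Sep 27 2017.
October 2017 ends with Wednesday Oct 25 2017.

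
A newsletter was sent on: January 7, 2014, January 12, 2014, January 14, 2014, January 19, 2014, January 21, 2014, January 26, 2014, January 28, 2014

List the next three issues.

February 2, 2014; February 4, 2014; February 9, 2014

Gaps: 5, 2, 5, 2, 5, 2 days — not constant, but cyclic with period 2.
The events fall on every Tuesday and Sunday.
The following Sunday is February 2, 2014.
The following Tuesday is February 4, 2014.
The following Sunday is February 9, 2014.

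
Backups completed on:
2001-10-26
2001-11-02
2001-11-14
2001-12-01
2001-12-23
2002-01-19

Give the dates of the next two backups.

2002-02-20, 2002-03-29

Gaps: 7, 12, 17, 22, 27 days — each gap is 5 larger than the previous one.
Next gap: 32 days. 2002-01-19 + 32 days = 2002-02-20.
Next gap: 37 days. 2002-02-20 + 37 days = 2002-03-29.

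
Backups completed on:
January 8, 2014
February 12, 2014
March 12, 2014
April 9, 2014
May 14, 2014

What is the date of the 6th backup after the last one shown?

November 12, 2014

Gaps: 35, 28, 28, 35 days — a mix of 28 and 35. Every date is a Wednesday.
Each is the 2nd Wednesday of its month.
June 2014 — 2nd Wednesday is June 11, 2014.
July 2014 — 2nd Wednesday is July 9, 2014.
August 2014 — 2nd Wednesday is August 13, 2014.
2nd Wednesday of September 2014: September 10, 2014.
2nd Wednesday of October 2014: October 8, 2014.
November 2014 — 2nd Wednesday is November 12, 2014.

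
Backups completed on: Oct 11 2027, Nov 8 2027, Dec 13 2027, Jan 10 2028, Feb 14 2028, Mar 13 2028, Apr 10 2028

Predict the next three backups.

May 8 2028, Jun 12 2028, Jul 10 2028

Gaps: 28, 35, 28, 35, 28, 28 days — a mix of 28 and 35. Every date is a Monday.
Each is the 2nd Monday of its month.
May 2028 — 2nd Monday is May 8 2028.
June 2028 — 2nd Monday is Jun 12 2028.
2nd Monday of July 2028: Jul 10 2028.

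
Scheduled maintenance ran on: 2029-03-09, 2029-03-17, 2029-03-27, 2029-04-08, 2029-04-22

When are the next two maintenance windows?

Gaps: 8, 10, 12, 14 days — each gap is 2 larger than the previous one.
Next gap: 16 days. 2029-04-22 + 16 days = 2029-05-08.
Next gap: 18 days. 2029-05-08 + 18 days = 2029-05-26.

2029-05-08, 2029-05-26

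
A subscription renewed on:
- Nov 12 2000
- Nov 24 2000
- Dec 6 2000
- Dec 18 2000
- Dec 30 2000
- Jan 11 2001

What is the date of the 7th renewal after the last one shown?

Every event comes 12 days after the last (12, 12, 12, 12, 12).
Jan 11 2001 + 12 days = Jan 23 2001.
Jan 23 2001 + 12 days = Feb 4 2001.
Feb 4 2001 + 12 days = Feb 16 2001.
Feb 16 2001 + 12 days = Feb 28 2001.
Feb 28 2001 + 12 days = Mar 12 2001.
Mar 12 2001 + 12 days = Mar 24 2001.
Mar 24 2001 + 12 days = Apr 5 2001.

Apr 5 2001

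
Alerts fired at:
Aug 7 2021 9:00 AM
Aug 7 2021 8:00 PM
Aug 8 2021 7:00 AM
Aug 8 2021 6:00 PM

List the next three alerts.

Spacing: 11, 11, 11 h — constant 11 h.
Aug 8 2021 6:00 PM + 11 h = Aug 9 2021 5:00 AM.
Aug 9 2021 5:00 AM + 11 h = Aug 9 2021 4:00 PM.
Aug 9 2021 4:00 PM + 11 h = Aug 10 2021 3:00 AM.

Aug 9 2021 5:00 AM, Aug 9 2021 4:00 PM, Aug 10 2021 3:00 AM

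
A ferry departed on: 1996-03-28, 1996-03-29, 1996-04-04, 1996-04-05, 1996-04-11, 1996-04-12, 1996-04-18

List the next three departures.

Every event lands on a Thursday or Friday (gaps cycle 1, 6, 1, 6, 1, 6).
So the schedule is: every Thursday and Friday.
The following Friday is 1996-04-19.
The following Thursday is 1996-04-25.
Next Friday: 1996-04-26.

1996-04-19, 1996-04-25, 1996-04-26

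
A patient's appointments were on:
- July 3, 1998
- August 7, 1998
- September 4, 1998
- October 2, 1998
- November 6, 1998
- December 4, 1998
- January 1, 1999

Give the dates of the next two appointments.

February 5, 1999; March 5, 1999

All dates are Fridays, 35, 28, 28, 35, 28, 28 days apart.
Specifically, the 1st Friday of each month.
1st Friday of February 1999: February 5, 1999.
March 1999 — 1st Friday is March 5, 1999.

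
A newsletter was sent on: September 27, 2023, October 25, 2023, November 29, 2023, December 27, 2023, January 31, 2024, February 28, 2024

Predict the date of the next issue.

Every date is a Wednesday; gaps 28, 35, 28, 35, 28 days.
Each is the last Wednesday of its month (at least one falls on the 29th or later, ruling out '4th Wednesday').
March 2024 ends with Wednesday March 27, 2024.

March 27, 2024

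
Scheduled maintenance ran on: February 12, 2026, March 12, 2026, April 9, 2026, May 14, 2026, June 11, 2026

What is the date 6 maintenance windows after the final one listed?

December 10, 2026

All dates are Thursdays, 28, 28, 35, 28 days apart.
Specifically, the 2nd Thursday of each month.
July 2026 — 2nd Thursday is July 9, 2026.
August 2026 — 2nd Thursday is August 13, 2026.
September 2026 — 2nd Thursday is September 10, 2026.
October 2026 — 2nd Thursday is October 8, 2026.
November 2026 — 2nd Thursday is November 12, 2026.
December 2026 — 2nd Thursday is December 10, 2026.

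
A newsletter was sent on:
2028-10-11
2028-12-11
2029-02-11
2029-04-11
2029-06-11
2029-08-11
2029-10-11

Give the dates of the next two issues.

Gaps: 61, 62, 59, 61, 61, 61 days — not constant. Every event is on the 11th of the month.
Pattern: the 11th of every 2 months.
Next: December 2029 → 2029-12-11.
Next: February 2030 → 2030-02-11.

2029-12-11, 2030-02-11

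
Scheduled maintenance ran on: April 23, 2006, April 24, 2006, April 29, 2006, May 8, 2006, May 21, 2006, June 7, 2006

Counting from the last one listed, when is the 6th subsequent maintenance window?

Gaps: 1, 5, 9, 13, 17 days — each gap is 4 larger than the previous one.
Next gap: 21 days. June 7, 2006 + 21 days = June 28, 2006.
Next gap: 25 days. June 28, 2006 + 25 days = July 23, 2006.
Next gap: 29 days. July 23, 2006 + 29 days = August 21, 2006.
Next gap: 33 days. August 21, 2006 + 33 days = September 23, 2006.
Next gap: 37 days. September 23, 2006 + 37 days = October 30, 2006.
Next gap: 41 days. October 30, 2006 + 41 days = December 10, 2006.

December 10, 2006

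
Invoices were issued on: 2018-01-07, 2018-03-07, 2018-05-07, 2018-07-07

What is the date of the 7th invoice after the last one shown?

Each date is the 7th; the gaps (59, 61, 61) track the month lengths.
The rule is the 7th of every 2 months.
September 2018: 2018-09-07.
Next: November 2018 → 2018-11-07.
January 2019: 2019-01-07.
March 2019: 2019-03-07.
Next: May 2019 → 2019-05-07.
July 2019: 2019-07-07.
September 2019: 2019-09-07.

2019-09-07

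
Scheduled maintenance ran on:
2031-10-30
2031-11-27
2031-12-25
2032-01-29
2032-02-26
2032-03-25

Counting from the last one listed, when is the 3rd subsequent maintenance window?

These are Thursdays with 28, 28, 35, 28, 28-day gaps.
Each is the final Thursday of its month — 2031-10-30 is past the 28th, so '4th Thursday' doesn't fit.
Last Thursday of April 2032: 2032-04-29.
Last Thursday of May 2032: 2032-05-27.
Last Thursday of June 2032: 2032-06-24.

2032-06-24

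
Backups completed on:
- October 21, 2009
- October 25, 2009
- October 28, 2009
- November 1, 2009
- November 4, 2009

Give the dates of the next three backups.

Gaps: 4, 3, 4, 3 days — not constant, but cyclic with period 2.
The events fall on every Wednesday and Sunday.
The following Sunday is November 8, 2009.
Next Wednesday: November 11, 2009.
The following Sunday is November 15, 2009.

November 8, 2009; November 11, 2009; November 15, 2009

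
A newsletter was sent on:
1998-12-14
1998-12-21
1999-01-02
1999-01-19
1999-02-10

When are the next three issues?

1999-03-09, 1999-04-10, 1999-05-17

Intervals are 7, 12, 17, 22 days — an arithmetic progression with common difference 5.
Next gap: 27 days. 1999-02-10 + 27 days = 1999-03-09.
Next gap: 32 days. 1999-03-09 + 32 days = 1999-04-10.
Next gap: 37 days. 1999-04-10 + 37 days = 1999-05-17.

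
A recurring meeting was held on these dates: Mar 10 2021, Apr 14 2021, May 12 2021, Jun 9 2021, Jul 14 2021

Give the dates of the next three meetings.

Aug 11 2021, Sep 8 2021, Oct 13 2021

All dates are Wednesdays, 35, 28, 28, 35 days apart.
Specifically, the 2nd Wednesday of each month.
2nd Wednesday of August 2021: Aug 11 2021.
September 2021 — 2nd Wednesday is Sep 8 2021.
2nd Wednesday of October 2021: Oct 13 2021.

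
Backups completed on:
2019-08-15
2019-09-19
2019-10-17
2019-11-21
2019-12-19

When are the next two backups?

2020-01-16, 2020-02-20

These are Thursdays at 28- or 35-day spacing (35, 28, 35, 28).
The pattern: 3rd Thursday of the month.
3rd Thursday of January 2020: 2020-01-16.
February 2020 — 3rd Thursday is 2020-02-20.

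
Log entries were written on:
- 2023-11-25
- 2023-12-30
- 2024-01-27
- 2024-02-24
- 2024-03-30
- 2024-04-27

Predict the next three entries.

2024-05-25, 2024-06-29, 2024-07-27

All Saturdays; the gaps (35, 28, 28, 35, 28) vary with month length.
This is the last Saturday of each month.
May 2024 ends with Saturday 2024-05-25.
Last Saturday of June 2024: 2024-06-29.
July 2024 ends with Saturday 2024-07-27.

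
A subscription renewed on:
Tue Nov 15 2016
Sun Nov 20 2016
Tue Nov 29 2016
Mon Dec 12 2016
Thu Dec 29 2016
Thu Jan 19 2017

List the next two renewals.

The spacing grows by 4 each time: 5, 9, 13, 17, 21 days.
Next gap: 25 days. Thu Jan 19 2017 + 25 days = Mon Feb 13 2017.
Next gap: 29 days. Mon Feb 13 2017 + 29 days = Tue Mar 14 2017.

Mon Feb 13 2017, Tue Mar 14 2017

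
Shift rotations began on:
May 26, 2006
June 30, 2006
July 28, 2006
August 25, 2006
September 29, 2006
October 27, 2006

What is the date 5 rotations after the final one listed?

All Fridays; the gaps (35, 28, 28, 35, 28) vary with month length.
This is the last Friday of each month.
Last Friday of November 2006: November 24, 2006.
Last Friday of December 2006: December 29, 2006.
Last Friday of January 2007: January 26, 2007.
February 2007 ends with Friday February 23, 2007.
Last Friday of March 2007: March 30, 2007.

March 30, 2007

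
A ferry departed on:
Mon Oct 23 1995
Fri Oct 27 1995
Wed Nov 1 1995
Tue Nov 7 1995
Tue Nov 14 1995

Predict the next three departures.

Wed Nov 22 1995, Fri Dec 1 1995, Mon Dec 11 1995

Gaps: 4, 5, 6, 7 days — each gap is 1 larger than the previous one.
Next gap: 8 days. Tue Nov 14 1995 + 8 days = Wed Nov 22 1995.
Next gap: 9 days. Wed Nov 22 1995 + 9 days = Fri Dec 1 1995.
Next gap: 10 days. Fri Dec 1 1995 + 10 days = Mon Dec 11 1995.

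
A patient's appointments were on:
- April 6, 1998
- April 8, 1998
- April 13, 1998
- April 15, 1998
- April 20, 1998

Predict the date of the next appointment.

Gaps: 2, 5, 2, 5 days — not constant, but cyclic with period 2.
The events fall on every Monday and Wednesday.
The following Wednesday is April 22, 1998.

April 22, 1998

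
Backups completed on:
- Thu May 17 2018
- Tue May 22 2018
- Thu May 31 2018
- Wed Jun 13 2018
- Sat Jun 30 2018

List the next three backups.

Intervals are 5, 9, 13, 17 days — an arithmetic progression with common difference 4.
Next gap: 21 days. Sat Jun 30 2018 + 21 days = Sat Jul 21 2018.
Next gap: 25 days. Sat Jul 21 2018 + 25 days = Wed Aug 15 2018.
Next gap: 29 days. Wed Aug 15 2018 + 29 days = Thu Sep 13 2018.

Sat Jul 21 2018, Wed Aug 15 2018, Thu Sep 13 2018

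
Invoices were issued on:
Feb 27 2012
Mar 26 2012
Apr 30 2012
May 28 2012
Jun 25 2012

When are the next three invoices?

Jul 30 2012, Aug 27 2012, Sep 24 2012

Every date is a Monday; gaps 28, 35, 28, 28 days.
Each is the last Monday of its month (at least one falls on the 29th or later, ruling out '4th Monday').
Last Monday of July 2012: Jul 30 2012.
August 2012 ends with Monday Aug 27 2012.
September 2012 ends with Monday Sep 24 2012.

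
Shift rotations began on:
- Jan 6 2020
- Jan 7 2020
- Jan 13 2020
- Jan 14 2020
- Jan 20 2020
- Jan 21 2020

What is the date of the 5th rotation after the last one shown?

The gap pattern 1, 6, 1, 6, 1 repeats every 2 events.
These are the Mondays and Tuesdays of each week.
Next Monday: Jan 27 2020.
Next Tuesday: Jan 28 2020.
Next Monday: Feb 3 2020.
Next Tuesday: Feb 4 2020.
Next Monday: Feb 10 2020.

Feb 10 2020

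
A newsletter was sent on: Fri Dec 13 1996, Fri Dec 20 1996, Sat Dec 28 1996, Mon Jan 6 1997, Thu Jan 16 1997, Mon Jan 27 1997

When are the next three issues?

Sat Feb 8 1997, Fri Feb 21 1997, Fri Mar 7 1997

Gaps: 7, 8, 9, 10, 11 days — each gap is 1 larger than the previous one.
Next gap: 12 days. Mon Jan 27 1997 + 12 days = Sat Feb 8 1997.
Next gap: 13 days. Sat Feb 8 1997 + 13 days = Fri Feb 21 1997.
Next gap: 14 days. Fri Feb 21 1997 + 14 days = Fri Mar 7 1997.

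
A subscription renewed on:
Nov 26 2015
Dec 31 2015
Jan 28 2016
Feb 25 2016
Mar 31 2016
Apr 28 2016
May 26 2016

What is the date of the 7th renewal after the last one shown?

All Thursdays; the gaps (35, 28, 28, 35, 28, 28) vary with month length.
This is the last Thursday of each month.
Last Thursday of June 2016: Jun 30 2016.
Last Thursday of July 2016: Jul 28 2016.
Last Thursday of August 2016: Aug 25 2016.
Last Thursday of September 2016: Sep 29 2016.
Last Thursday of October 2016: Oct 27 2016.
November 2016 ends with Thursday Nov 24 2016.
December 2016 ends with Thursday Dec 29 2016.

Dec 29 2016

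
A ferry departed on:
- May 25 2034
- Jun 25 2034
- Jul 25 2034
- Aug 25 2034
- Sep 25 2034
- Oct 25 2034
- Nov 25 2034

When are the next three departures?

Dec 25 2034, Jan 25 2035, Feb 25 2035

Gaps: 31, 30, 31, 31, 30, 31 days — not constant. Every event is on the 25th of the month.
Pattern: the 25th of each month.
Next: December 2034 → Dec 25 2034.
January 2035: Jan 25 2035.
Next: February 2035 → Feb 25 2035.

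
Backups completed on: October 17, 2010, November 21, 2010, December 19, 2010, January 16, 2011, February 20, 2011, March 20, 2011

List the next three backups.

These are Sundays at 28- or 35-day spacing (35, 28, 28, 35, 28).
The pattern: 3rd Sunday of the month.
3rd Sunday of April 2011: April 17, 2011.
3rd Sunday of May 2011: May 15, 2011.
3rd Sunday of June 2011: June 19, 2011.

April 17, 2011; May 15, 2011; June 19, 2011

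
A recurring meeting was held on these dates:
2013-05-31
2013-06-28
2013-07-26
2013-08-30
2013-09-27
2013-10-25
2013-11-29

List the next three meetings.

Every date is a Friday; gaps 28, 28, 35, 28, 28, 35 days.
Each is the last Friday of its month (at least one falls on the 29th or later, ruling out '4th Friday').
Last Friday of December 2013: 2013-12-27.
January 2014 ends with Friday 2014-01-31.
February 2014 ends with Friday 2014-02-28.

2013-12-27, 2014-01-31, 2014-02-28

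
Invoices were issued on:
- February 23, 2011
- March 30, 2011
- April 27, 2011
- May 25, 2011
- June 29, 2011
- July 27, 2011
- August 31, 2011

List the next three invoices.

These are Wednesdays with 35, 28, 28, 35, 28, 35-day gaps.
Each is the final Wednesday of its month — March 30, 2011 is past the 28th, so '4th Wednesday' doesn't fit.
September 2011 ends with Wednesday September 28, 2011.
Last Wednesday of October 2011: October 26, 2011.
Last Wednesday of November 2011: November 30, 2011.

September 28, 2011; October 26, 2011; November 30, 2011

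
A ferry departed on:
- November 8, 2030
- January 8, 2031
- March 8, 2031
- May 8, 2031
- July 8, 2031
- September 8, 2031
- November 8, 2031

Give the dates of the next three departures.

January 8, 2032; March 8, 2032; May 8, 2032

The day-of-month is always 8 (61, 59, 61, 61, 62, 61 days between events).
So this recurs on the 8th of every 2 months.
Next: January 2032 → January 8, 2032.
Next: March 2032 → March 8, 2032.
Next: May 2032 → May 8, 2032.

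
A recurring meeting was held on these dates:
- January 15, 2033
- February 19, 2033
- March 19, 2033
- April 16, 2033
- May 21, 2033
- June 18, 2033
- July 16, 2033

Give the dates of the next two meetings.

August 20, 2033; September 17, 2033

These are Saturdays at 28- or 35-day spacing (35, 28, 28, 35, 28, 28).
The pattern: 3rd Saturday of the month.
August 2033 — 3rd Saturday is August 20, 2033.
3rd Saturday of September 2033: September 17, 2033.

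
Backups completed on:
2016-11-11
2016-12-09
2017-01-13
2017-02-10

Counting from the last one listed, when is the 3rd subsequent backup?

2017-05-12

All dates are Fridays, 28, 35, 28 days apart.
Specifically, the 2nd Friday of each month.
2nd Friday of March 2017: 2017-03-10.
2nd Friday of April 2017: 2017-04-14.
2nd Friday of May 2017: 2017-05-12.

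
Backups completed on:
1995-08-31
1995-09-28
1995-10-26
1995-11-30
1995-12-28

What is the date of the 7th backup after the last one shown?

Every date is a Thursday; gaps 28, 28, 35, 28 days.
Each is the last Thursday of its month (at least one falls on the 29th or later, ruling out '4th Thursday').
January 1996 ends with Thursday 1996-01-25.
Last Thursday of February 1996: 1996-02-29.
Last Thursday of March 1996: 1996-03-28.
Last Thursday of April 1996: 1996-04-25.
Last Thursday of May 1996: 1996-05-30.
Last Thursday of June 1996: 1996-06-27.
July 1996 ends with Thursday 1996-07-25.

1996-07-25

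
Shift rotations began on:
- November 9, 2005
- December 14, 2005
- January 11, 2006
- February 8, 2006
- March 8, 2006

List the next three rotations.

April 12, 2006; May 10, 2006; June 14, 2006

All dates are Wednesdays, 35, 28, 28, 28 days apart.
Specifically, the 2nd Wednesday of each month.
April 2006 — 2nd Wednesday is April 12, 2006.
May 2006 — 2nd Wednesday is May 10, 2006.
2nd Wednesday of June 2006: June 14, 2006.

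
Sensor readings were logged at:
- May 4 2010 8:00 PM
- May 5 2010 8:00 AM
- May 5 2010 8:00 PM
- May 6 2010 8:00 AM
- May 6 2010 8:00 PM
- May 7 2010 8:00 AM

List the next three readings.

Gaps: 12, 12, 12, 12, 12 hours — each event is 12 hours after the previous one.
May 7 2010 8:00 AM + 12 h = May 7 2010 8:00 PM.
May 7 2010 8:00 PM + 12 h = May 8 2010 8:00 AM.
May 8 2010 8:00 AM + 12 h = May 8 2010 8:00 PM.

May 7 2010 8:00 PM, May 8 2010 8:00 AM, May 8 2010 8:00 PM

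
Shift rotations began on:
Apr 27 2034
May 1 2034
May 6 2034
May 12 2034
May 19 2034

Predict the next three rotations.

May 27 2034, Jun 5 2034, Jun 15 2034

The spacing grows by 1 each time: 4, 5, 6, 7 days.
Next gap: 8 days. May 19 2034 + 8 days = May 27 2034.
Next gap: 9 days. May 27 2034 + 9 days = Jun 5 2034.
Next gap: 10 days. Jun 5 2034 + 10 days = Jun 15 2034.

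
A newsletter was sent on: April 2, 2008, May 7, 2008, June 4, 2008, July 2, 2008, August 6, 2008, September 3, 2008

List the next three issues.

October 1, 2008; November 5, 2008; December 3, 2008

All dates are Wednesdays, 35, 28, 28, 35, 28 days apart.
Specifically, the 1st Wednesday of each month.
1st Wednesday of October 2008: October 1, 2008.
November 2008 — 1st Wednesday is November 5, 2008.
December 2008 — 1st Wednesday is December 3, 2008.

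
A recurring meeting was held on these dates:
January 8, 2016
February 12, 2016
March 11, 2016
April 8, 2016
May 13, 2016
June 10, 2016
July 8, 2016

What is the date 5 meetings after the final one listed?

All dates are Fridays, 35, 28, 28, 35, 28, 28 days apart.
Specifically, the 2nd Friday of each month.
2nd Friday of August 2016: August 12, 2016.
September 2016 — 2nd Friday is September 9, 2016.
2nd Friday of October 2016: October 14, 2016.
November 2016 — 2nd Friday is November 11, 2016.
2nd Friday of December 2016: December 9, 2016.

December 9, 2016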